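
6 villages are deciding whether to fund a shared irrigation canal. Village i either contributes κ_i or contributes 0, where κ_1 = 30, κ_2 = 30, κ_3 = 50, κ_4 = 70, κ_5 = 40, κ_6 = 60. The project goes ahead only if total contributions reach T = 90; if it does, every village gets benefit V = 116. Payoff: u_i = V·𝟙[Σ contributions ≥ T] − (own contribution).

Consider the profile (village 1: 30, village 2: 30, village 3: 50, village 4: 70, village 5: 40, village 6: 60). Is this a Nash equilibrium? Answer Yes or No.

Total = 280 ≥ 90: provided.
Village 1 (pledges 30, payoff 86): dropping to 0 → total 250, payoff 116. Profitable deviation.

No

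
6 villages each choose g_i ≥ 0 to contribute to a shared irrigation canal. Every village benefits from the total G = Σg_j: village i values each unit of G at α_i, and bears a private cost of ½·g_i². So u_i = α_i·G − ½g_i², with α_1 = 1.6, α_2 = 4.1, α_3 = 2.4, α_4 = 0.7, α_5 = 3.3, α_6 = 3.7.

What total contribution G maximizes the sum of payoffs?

94.8

Planner FOC: ∂(Σu_j)/∂g_i = (Σα_j) − g_i = 0, so g_i^SO = Σα_j = 15.8 for every i; G^SO = 94.8.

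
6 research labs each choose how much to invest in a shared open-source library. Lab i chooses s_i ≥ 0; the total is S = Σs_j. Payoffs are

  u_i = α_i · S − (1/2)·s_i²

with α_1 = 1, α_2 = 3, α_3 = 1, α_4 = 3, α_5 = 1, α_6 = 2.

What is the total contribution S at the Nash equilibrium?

11

Lab i's FOC: ∂u_i/∂s_i = α_i − s_i = 0, so s_i* = α_i.
NE contributions = (1, 3, 1, 3, 1, 2); S = 11.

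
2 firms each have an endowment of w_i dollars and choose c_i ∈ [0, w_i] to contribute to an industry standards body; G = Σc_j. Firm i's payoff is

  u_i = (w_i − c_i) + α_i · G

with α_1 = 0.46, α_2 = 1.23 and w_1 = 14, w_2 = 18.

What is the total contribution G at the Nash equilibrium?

18

∂u_i/∂c_i = α_i − 1, so firm i contributes w_i if α_i > 1, else 0.
α_i > 1 for i ∈ {2}; NE contributions (0, 18), G = 18.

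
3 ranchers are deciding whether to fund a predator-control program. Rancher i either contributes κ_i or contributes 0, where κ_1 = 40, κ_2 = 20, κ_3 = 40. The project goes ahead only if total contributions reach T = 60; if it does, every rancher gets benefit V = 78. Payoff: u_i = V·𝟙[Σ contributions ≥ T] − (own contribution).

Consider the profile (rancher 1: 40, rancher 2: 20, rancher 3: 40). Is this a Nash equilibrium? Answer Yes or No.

Total = 100 ≥ 60: provided.
Rancher 1 (pledges 40, payoff 38): dropping to 0 → total 60, payoff 78. Profitable deviation.

No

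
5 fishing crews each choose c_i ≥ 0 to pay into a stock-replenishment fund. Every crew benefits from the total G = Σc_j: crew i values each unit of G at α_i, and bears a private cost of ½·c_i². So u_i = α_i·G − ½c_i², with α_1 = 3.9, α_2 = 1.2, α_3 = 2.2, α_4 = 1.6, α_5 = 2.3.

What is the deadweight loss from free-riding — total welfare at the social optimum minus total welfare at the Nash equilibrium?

Crew i's FOC: ∂u_i/∂c_i = α_i − c_i = 0, so c_i* = α_i.
NE contributions = (3.9, 1.2, 2.2, 1.6, 2.3); G = 11.2.
W^NE = (Σα)·G − ½Σα_i² = 11.2² − ½·29.34 = 110.77.
Planner sets c_i = Σα_j = 11.2 for every i, so G^SO = 5·11.2 = 56.
W^SO = (Σα)·G^SO − ½·5·(Σα)² = (5/2)·11.2² = 313.6.
Deadweight loss = W^SO − W^NE = 202.83.

202.83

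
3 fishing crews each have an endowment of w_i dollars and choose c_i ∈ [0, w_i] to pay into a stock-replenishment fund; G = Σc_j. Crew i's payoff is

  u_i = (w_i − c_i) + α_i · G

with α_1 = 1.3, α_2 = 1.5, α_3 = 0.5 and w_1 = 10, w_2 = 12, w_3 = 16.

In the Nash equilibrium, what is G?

22

∂u_i/∂c_i = α_i − 1, so crew i contributes w_i if α_i > 1, else 0.
α_i > 1 for i ∈ {1, 2}; NE contributions (10, 12, 0), G = 22.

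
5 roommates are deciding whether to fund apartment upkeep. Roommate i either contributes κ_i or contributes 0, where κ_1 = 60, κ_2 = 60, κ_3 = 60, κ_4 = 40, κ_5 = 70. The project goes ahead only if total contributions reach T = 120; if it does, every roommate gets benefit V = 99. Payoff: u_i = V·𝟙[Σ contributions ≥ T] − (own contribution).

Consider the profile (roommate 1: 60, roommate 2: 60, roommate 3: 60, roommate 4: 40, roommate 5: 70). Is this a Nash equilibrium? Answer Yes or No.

Total = 290 ≥ 120: provided.
Roommate 1 (pledges 60, payoff 39): dropping to 0 → total 230, payoff 99. Profitable deviation.

No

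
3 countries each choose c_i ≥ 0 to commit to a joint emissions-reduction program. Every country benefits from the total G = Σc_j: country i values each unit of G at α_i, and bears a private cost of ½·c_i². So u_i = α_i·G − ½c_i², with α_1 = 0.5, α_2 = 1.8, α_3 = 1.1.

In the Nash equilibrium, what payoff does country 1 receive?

1.575

Country i's FOC: ∂u_i/∂c_i = α_i − c_i = 0, so c_i* = α_i.
NE contributions = (0.5, 1.8, 1.1); G = 3.4.
u_1 = α_1·G − ½·(c_1)² = 0.5·3.4 − ½·0.5² = 1.575.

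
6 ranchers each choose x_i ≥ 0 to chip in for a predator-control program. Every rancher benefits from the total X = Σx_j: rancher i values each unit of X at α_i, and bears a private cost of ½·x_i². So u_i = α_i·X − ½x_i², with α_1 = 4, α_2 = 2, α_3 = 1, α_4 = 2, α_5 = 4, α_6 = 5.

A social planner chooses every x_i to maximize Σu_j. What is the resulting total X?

Planner FOC: ∂(Σu_j)/∂x_i = (Σα_j) − x_i = 0, so x_i^SO = Σα_j = 18 for every i; X^SO = 108.

108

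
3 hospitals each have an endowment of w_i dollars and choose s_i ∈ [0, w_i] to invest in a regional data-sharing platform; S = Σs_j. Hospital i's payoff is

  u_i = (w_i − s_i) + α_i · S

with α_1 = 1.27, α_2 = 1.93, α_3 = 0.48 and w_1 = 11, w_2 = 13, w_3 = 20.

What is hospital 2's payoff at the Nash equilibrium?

∂u_i/∂s_i = α_i − 1, so hospital i contributes w_i if α_i > 1, else 0.
α_i > 1 for i ∈ {1, 2}; NE contributions (11, 13, 0), S = 24.
u_2 = (13 − 13) + 1.93·24 = 46.32.

46.32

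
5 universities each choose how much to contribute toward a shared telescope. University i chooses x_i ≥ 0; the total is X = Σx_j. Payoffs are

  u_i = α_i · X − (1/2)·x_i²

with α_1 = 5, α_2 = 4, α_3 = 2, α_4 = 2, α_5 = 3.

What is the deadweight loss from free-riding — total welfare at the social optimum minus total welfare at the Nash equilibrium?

University i's FOC: ∂u_i/∂x_i = α_i − x_i = 0, so x_i* = α_i.
NE contributions = (5, 4, 2, 2, 3); X = 16.
W^NE = (Σα)·X − ½Σα_i² = 16² − ½·58 = 227.
Planner sets x_i = Σα_j = 16 for every i, so X^SO = 5·16 = 80.
W^SO = (Σα)·X^SO − ½·5·(Σα)² = (5/2)·16² = 640.
Deadweight loss = W^SO − W^NE = 413.

413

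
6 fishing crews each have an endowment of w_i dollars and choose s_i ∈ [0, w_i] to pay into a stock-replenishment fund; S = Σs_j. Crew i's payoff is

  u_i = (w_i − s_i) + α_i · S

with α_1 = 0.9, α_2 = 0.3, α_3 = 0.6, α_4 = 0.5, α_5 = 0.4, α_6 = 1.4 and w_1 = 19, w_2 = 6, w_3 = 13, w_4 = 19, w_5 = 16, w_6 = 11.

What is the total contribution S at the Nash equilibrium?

∂u_i/∂s_i = α_i − 1, so crew i contributes w_i if α_i > 1, else 0.
α_i > 1 for i ∈ {6}; NE contributions (0, 0, 0, 0, 0, 11), S = 11.

11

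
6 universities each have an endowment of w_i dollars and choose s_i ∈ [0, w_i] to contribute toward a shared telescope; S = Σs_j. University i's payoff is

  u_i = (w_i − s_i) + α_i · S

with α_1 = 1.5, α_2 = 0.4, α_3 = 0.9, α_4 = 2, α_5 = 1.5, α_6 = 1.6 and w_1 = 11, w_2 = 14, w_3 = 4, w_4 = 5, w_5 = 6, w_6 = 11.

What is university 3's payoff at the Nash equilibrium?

∂u_i/∂s_i = α_i − 1, so university i contributes w_i if α_i > 1, else 0.
α_i > 1 for i ∈ {1, 4, 5, 6}; NE contributions (11, 0, 0, 5, 6, 11), S = 33.
u_3 = (4 − 0) + 0.9·33 = 33.7.

33.7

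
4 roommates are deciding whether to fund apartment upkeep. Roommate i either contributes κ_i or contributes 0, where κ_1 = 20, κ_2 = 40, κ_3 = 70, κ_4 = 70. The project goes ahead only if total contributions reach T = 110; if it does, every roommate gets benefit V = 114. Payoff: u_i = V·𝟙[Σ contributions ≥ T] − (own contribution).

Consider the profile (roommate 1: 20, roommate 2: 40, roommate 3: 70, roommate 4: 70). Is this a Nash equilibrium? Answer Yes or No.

Total = 200 ≥ 110: provided.
Roommate 1 (pledges 20, payoff 94): dropping to 0 → total 180, payoff 114. Profitable deviation.

No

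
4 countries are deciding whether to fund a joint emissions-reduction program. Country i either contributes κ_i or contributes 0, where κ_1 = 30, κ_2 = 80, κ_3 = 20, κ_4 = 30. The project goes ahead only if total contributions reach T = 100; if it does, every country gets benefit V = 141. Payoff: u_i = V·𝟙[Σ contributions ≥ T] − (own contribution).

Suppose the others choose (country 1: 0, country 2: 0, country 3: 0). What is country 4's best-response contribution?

0

Others' total = 0. Even contributing 30 gives 30 < 100: no benefit either way.
Best response: 0.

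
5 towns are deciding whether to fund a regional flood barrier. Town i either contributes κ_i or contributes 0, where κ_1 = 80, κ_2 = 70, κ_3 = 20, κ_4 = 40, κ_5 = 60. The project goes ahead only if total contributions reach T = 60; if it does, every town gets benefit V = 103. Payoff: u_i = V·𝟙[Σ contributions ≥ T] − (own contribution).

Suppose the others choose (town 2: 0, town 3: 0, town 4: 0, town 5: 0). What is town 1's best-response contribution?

Others' total = 0. Contributing 80 brings total to 80 ≥ 60: gain V − κ_1 = 23.
Best response: 80.

80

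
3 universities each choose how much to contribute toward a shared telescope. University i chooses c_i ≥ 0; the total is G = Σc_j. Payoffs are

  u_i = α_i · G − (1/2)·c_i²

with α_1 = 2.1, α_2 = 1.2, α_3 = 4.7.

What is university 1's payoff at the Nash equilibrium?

University i's FOC: ∂u_i/∂c_i = α_i − c_i = 0, so c_i* = α_i.
NE contributions = (2.1, 1.2, 4.7); G = 8.
u_1 = α_1·G − ½·(c_1)² = 2.1·8 − ½·2.1² = 14.595.

14.595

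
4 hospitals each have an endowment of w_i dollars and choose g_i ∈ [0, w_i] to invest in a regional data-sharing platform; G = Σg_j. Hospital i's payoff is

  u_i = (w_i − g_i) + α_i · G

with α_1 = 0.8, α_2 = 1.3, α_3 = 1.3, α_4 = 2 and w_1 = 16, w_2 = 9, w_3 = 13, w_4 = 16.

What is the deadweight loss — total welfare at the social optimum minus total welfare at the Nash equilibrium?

∂u_i/∂g_i = α_i − 1, so hospital i contributes w_i if α_i > 1, else 0.
α_i > 1 for i ∈ {2, 3, 4}; NE contributions (0, 9, 13, 16), G = 38.
W^NE = Σw_i − G^NE + (Σα_i)·G^NE = 54 + 4.4·38 = 221.2.
Planner: ∂(Σu_j)/∂g_i = Σα_j − 1 = 4.4 > 0, so everyone contributes w_i; G^SO = 54, W^SO = 54 + 4.4·54 = 291.6.
Deadweight loss = 70.4.

70.4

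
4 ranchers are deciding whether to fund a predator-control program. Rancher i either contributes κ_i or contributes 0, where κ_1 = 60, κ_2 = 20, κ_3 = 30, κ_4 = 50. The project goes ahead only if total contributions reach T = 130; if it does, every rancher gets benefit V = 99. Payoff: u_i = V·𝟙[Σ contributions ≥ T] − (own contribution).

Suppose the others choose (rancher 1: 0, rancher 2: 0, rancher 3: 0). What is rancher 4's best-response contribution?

Others' total = 0. Even contributing 50 gives 50 < 130: no benefit either way.
Best response: 0.

0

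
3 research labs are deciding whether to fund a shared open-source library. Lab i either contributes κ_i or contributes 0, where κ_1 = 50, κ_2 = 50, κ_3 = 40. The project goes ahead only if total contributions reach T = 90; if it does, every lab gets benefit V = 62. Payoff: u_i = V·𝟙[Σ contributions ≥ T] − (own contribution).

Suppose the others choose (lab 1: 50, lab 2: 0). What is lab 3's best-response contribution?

40

Others' total = 50. Contributing 40 brings total to 90 ≥ 90: gain V − κ_3 = 22.
Best response: 40.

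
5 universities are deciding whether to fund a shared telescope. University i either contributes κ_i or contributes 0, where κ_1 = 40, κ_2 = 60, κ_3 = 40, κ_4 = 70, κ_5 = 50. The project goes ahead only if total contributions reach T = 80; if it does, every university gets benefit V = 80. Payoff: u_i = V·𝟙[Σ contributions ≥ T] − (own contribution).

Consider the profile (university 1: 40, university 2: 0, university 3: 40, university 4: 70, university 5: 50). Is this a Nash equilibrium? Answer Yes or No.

No

Total = 200 ≥ 80: provided.
University 1 (pledges 40, payoff 40): dropping to 0 → total 160, payoff 80. Profitable deviation.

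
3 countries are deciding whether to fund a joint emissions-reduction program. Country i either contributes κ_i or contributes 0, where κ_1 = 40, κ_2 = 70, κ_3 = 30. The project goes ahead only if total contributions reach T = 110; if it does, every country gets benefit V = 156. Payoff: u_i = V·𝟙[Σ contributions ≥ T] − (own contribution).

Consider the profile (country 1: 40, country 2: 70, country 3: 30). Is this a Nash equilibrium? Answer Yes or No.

No

Total = 140 ≥ 110: provided.
Country 1 (pledges 40, payoff 116): dropping to 0 → total 100, payoff 0. No gain.
Country 2 (pledges 70, payoff 86): dropping to 0 → total 70, payoff 0. No gain.
Country 3 (pledges 30, payoff 126): dropping to 0 → total 110, payoff 156. Profitable deviation.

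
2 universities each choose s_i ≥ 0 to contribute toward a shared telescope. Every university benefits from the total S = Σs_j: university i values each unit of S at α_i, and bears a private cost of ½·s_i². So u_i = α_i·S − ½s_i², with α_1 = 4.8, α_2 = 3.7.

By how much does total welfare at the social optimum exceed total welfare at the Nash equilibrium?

University i's FOC: ∂u_i/∂s_i = α_i − s_i = 0, so s_i* = α_i.
NE contributions = (4.8, 3.7); S = 8.5.
W^NE = (Σα)·S − ½Σα_i² = 8.5² − ½·36.73 = 53.885.
Planner sets s_i = Σα_j = 8.5 for every i, so S^SO = 2·8.5 = 17.
W^SO = (Σα)·S^SO − ½·2·(Σα)² = (2/2)·8.5² = 72.25.
Deadweight loss = W^SO − W^NE = 18.365.

18.365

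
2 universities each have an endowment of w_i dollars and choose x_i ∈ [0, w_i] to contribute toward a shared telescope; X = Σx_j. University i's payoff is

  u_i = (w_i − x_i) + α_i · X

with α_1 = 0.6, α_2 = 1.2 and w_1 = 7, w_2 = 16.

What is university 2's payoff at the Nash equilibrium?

∂u_i/∂x_i = α_i − 1, so university i contributes w_i if α_i > 1, else 0.
α_i > 1 for i ∈ {2}; NE contributions (0, 16), X = 16.
u_2 = (16 − 16) + 1.2·16 = 19.2.

19.2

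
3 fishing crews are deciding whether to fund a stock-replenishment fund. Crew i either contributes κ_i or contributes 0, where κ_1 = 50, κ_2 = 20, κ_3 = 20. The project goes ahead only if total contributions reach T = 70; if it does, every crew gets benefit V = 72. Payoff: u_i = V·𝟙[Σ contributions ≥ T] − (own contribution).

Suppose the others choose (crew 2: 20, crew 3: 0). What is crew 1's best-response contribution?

Others' total = 20. Contributing 50 brings total to 70 ≥ 70: gain V − κ_1 = 22.
Best response: 50.

50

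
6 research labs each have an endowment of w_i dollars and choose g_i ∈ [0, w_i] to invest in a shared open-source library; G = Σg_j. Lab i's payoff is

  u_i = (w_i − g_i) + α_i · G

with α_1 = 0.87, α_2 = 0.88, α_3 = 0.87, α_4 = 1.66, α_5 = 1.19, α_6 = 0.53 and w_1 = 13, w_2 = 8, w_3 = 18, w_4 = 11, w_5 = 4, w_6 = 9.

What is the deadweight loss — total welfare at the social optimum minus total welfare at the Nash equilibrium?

∂u_i/∂g_i = α_i − 1, so lab i contributes w_i if α_i > 1, else 0.
α_i > 1 for i ∈ {4, 5}; NE contributions (0, 0, 0, 11, 4, 0), G = 15.
W^NE = Σw_i − G^NE + (Σα_i)·G^NE = 63 + 5·15 = 138.
Planner: ∂(Σu_j)/∂g_i = Σα_j − 1 = 5 > 0, so everyone contributes w_i; G^SO = 63, W^SO = 63 + 5·63 = 378.
Deadweight loss = 240.

240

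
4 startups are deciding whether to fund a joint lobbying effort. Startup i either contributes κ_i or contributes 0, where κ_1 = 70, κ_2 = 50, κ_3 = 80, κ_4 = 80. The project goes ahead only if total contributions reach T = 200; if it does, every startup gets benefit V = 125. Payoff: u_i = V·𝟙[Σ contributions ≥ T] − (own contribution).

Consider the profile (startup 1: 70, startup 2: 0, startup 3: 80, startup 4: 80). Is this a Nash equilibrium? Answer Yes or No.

Yes

Total = 230 ≥ 200: provided.
Startup 1 (pledges 70, payoff 55): dropping to 0 → total 160, payoff 0. No gain.
Startup 2 (pledges 0, payoff 125): pledging 50 → total 280, payoff 75. No gain.
Startup 3 (pledges 80, payoff 45): dropping to 0 → total 150, payoff 0. No gain.
Startup 4 (pledges 80, payoff 45): dropping to 0 → total 150, payoff 0. No gain.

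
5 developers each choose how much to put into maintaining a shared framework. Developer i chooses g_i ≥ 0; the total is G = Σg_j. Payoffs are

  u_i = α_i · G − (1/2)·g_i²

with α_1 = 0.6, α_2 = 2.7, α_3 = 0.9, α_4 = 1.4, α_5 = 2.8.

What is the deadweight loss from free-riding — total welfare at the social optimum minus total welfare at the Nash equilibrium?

114.97

Developer i's FOC: ∂u_i/∂g_i = α_i − g_i = 0, so g_i* = α_i.
NE contributions = (0.6, 2.7, 0.9, 1.4, 2.8); G = 8.4.
W^NE = (Σα)·G − ½Σα_i² = 8.4² − ½·18.26 = 61.43.
Planner sets g_i = Σα_j = 8.4 for every i, so G^SO = 5·8.4 = 42.
W^SO = (Σα)·G^SO − ½·5·(Σα)² = (5/2)·8.4² = 176.4.
Deadweight loss = W^SO − W^NE = 114.97.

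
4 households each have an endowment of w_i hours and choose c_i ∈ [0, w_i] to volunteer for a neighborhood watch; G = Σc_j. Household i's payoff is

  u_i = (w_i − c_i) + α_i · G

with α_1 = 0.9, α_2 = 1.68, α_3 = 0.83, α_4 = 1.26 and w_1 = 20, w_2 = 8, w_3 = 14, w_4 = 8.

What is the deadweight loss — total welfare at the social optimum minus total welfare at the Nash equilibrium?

∂u_i/∂c_i = α_i − 1, so household i contributes w_i if α_i > 1, else 0.
α_i > 1 for i ∈ {2, 4}; NE contributions (0, 8, 0, 8), G = 16.
W^NE = Σw_i − G^NE + (Σα_i)·G^NE = 50 + 3.67·16 = 108.72.
Planner: ∂(Σu_j)/∂c_i = Σα_j − 1 = 3.67 > 0, so everyone contributes w_i; G^SO = 50, W^SO = 50 + 3.67·50 = 233.5.
Deadweight loss = 124.78.

124.78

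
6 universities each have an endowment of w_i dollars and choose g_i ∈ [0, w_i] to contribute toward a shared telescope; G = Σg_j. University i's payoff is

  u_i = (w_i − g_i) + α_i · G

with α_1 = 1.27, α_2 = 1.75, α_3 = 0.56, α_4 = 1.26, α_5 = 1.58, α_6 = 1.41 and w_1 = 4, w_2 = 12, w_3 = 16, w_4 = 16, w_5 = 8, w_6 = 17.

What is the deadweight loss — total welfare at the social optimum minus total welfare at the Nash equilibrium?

∂u_i/∂g_i = α_i − 1, so university i contributes w_i if α_i > 1, else 0.
α_i > 1 for i ∈ {1, 2, 4, 5, 6}; NE contributions (4, 12, 0, 16, 8, 17), G = 57.
W^NE = Σw_i − G^NE + (Σα_i)·G^NE = 73 + 6.83·57 = 462.31.
Planner: ∂(Σu_j)/∂g_i = Σα_j − 1 = 6.83 > 0, so everyone contributes w_i; G^SO = 73, W^SO = 73 + 6.83·73 = 571.59.
Deadweight loss = 109.28.

109.28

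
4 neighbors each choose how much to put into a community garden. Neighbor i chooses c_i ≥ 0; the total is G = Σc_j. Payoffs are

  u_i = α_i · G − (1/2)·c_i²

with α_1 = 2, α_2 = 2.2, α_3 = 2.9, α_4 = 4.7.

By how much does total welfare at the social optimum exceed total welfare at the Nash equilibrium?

Neighbor i's FOC: ∂u_i/∂c_i = α_i − c_i = 0, so c_i* = α_i.
NE contributions = (2, 2.2, 2.9, 4.7); G = 11.8.
W^NE = (Σα)·G − ½Σα_i² = 11.8² − ½·39.34 = 119.57.
Planner sets c_i = Σα_j = 11.8 for every i, so G^SO = 4·11.8 = 47.2.
W^SO = (Σα)·G^SO − ½·4·(Σα)² = (4/2)·11.8² = 278.48.
Deadweight loss = W^SO − W^NE = 158.91.

158.91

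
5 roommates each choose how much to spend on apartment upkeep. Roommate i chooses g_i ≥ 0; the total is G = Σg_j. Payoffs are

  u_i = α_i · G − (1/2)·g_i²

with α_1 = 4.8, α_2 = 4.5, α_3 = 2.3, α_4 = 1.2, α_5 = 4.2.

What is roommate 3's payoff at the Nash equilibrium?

36.455

Roommate i's FOC: ∂u_i/∂g_i = α_i − g_i = 0, so g_i* = α_i.
NE contributions = (4.8, 4.5, 2.3, 1.2, 4.2); G = 17.
u_3 = α_3·G − ½·(g_3)² = 2.3·17 − ½·2.3² = 36.455.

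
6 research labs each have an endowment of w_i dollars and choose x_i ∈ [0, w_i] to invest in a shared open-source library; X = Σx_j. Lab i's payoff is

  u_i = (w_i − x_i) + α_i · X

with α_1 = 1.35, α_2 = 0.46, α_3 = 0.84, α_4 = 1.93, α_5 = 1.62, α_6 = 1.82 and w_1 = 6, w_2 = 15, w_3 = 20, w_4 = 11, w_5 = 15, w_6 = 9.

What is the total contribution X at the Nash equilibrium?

∂u_i/∂x_i = α_i − 1, so lab i contributes w_i if α_i > 1, else 0.
α_i > 1 for i ∈ {1, 4, 5, 6}; NE contributions (6, 0, 0, 11, 15, 9), X = 41.

41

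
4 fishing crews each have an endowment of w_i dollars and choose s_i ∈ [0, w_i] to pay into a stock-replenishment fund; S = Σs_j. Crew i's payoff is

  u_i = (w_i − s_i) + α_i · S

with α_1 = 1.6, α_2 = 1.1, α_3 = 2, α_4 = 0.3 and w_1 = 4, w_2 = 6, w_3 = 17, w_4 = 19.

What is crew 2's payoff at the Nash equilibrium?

29.7

∂u_i/∂s_i = α_i − 1, so crew i contributes w_i if α_i > 1, else 0.
α_i > 1 for i ∈ {1, 2, 3}; NE contributions (4, 6, 17, 0), S = 27.
u_2 = (6 − 6) + 1.1·27 = 29.7.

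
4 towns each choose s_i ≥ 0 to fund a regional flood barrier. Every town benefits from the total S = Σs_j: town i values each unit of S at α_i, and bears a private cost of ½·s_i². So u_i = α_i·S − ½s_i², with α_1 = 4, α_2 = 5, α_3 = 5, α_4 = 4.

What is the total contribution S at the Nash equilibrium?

18

Town i's FOC: ∂u_i/∂s_i = α_i − s_i = 0, so s_i* = α_i.
NE contributions = (4, 5, 5, 4); S = 18.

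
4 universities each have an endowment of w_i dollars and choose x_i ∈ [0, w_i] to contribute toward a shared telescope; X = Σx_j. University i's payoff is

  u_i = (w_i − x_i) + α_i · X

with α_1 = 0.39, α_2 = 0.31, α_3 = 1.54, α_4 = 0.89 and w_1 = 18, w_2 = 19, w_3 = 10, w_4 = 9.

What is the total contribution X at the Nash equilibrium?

10

∂u_i/∂x_i = α_i − 1, so university i contributes w_i if α_i > 1, else 0.
α_i > 1 for i ∈ {3}; NE contributions (0, 0, 10, 0), X = 10.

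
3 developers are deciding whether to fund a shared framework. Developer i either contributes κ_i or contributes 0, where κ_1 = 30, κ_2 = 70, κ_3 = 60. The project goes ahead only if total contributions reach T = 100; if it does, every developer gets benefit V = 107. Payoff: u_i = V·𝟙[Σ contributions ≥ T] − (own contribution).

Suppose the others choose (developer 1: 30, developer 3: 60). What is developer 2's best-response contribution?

70

Others' total = 90. Contributing 70 brings total to 160 ≥ 100: gain V − κ_2 = 37.
Best response: 70.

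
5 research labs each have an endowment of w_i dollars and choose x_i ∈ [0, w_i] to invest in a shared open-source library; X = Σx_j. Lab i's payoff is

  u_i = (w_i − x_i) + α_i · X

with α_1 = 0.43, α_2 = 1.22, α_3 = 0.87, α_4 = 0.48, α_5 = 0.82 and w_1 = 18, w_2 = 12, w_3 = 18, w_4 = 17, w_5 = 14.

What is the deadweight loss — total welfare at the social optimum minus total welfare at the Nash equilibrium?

188.94

∂u_i/∂x_i = α_i − 1, so lab i contributes w_i if α_i > 1, else 0.
α_i > 1 for i ∈ {2}; NE contributions (0, 12, 0, 0, 0), X = 12.
W^NE = Σw_i − X^NE + (Σα_i)·X^NE = 79 + 2.82·12 = 112.84.
Planner: ∂(Σu_j)/∂x_i = Σα_j − 1 = 2.82 > 0, so everyone contributes w_i; X^SO = 79, W^SO = 79 + 2.82·79 = 301.78.
Deadweight loss = 188.94.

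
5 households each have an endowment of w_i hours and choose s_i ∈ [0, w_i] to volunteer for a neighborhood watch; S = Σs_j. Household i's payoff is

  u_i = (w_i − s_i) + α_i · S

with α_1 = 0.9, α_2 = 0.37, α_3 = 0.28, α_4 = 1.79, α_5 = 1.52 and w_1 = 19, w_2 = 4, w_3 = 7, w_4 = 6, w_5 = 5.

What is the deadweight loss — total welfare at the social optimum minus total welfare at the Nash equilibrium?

115.8

∂u_i/∂s_i = α_i − 1, so household i contributes w_i if α_i > 1, else 0.
α_i > 1 for i ∈ {4, 5}; NE contributions (0, 0, 0, 6, 5), S = 11.
W^NE = Σw_i − S^NE + (Σα_i)·S^NE = 41 + 3.86·11 = 83.46.
Planner: ∂(Σu_j)/∂s_i = Σα_j − 1 = 3.86 > 0, so everyone contributes w_i; S^SO = 41, W^SO = 41 + 3.86·41 = 199.26.
Deadweight loss = 115.8.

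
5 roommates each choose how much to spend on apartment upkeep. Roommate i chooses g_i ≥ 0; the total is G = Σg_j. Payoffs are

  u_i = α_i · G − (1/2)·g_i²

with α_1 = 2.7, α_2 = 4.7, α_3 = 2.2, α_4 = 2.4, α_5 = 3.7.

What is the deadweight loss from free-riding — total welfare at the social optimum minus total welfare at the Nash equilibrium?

Roommate i's FOC: ∂u_i/∂g_i = α_i − g_i = 0, so g_i* = α_i.
NE contributions = (2.7, 4.7, 2.2, 2.4, 3.7); G = 15.7.
W^NE = (Σα)·G − ½Σα_i² = 15.7² − ½·53.67 = 219.655.
Planner sets g_i = Σα_j = 15.7 for every i, so G^SO = 5·15.7 = 78.5.
W^SO = (Σα)·G^SO − ½·5·(Σα)² = (5/2)·15.7² = 616.225.
Deadweight loss = W^SO − W^NE = 396.57.

396.57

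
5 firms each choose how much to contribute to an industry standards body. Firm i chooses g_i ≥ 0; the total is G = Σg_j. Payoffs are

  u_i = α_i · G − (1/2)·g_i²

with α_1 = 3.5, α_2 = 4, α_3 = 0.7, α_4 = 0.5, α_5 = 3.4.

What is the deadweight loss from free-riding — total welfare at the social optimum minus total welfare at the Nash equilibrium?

239.89

Firm i's FOC: ∂u_i/∂g_i = α_i − g_i = 0, so g_i* = α_i.
NE contributions = (3.5, 4, 0.7, 0.5, 3.4); G = 12.1.
W^NE = (Σα)·G − ½Σα_i² = 12.1² − ½·40.55 = 126.135.
Planner sets g_i = Σα_j = 12.1 for every i, so G^SO = 5·12.1 = 60.5.
W^SO = (Σα)·G^SO − ½·5·(Σα)² = (5/2)·12.1² = 366.025.
Deadweight loss = W^SO − W^NE = 239.89.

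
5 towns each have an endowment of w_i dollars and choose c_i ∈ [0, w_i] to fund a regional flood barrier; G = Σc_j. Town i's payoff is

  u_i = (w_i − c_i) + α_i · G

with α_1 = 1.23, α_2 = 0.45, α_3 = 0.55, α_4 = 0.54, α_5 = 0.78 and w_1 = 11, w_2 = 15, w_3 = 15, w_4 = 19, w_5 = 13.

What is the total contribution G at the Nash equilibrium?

∂u_i/∂c_i = α_i − 1, so town i contributes w_i if α_i > 1, else 0.
α_i > 1 for i ∈ {1}; NE contributions (11, 0, 0, 0, 0), G = 11.

11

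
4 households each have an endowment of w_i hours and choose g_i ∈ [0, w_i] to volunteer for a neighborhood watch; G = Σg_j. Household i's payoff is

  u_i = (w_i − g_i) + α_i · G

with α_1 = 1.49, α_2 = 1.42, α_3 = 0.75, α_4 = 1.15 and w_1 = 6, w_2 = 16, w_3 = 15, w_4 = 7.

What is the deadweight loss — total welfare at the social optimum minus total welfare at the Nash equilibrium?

57.15

∂u_i/∂g_i = α_i − 1, so household i contributes w_i if α_i > 1, else 0.
α_i > 1 for i ∈ {1, 2, 4}; NE contributions (6, 16, 0, 7), G = 29.
W^NE = Σw_i − G^NE + (Σα_i)·G^NE = 44 + 3.81·29 = 154.49.
Planner: ∂(Σu_j)/∂g_i = Σα_j − 1 = 3.81 > 0, so everyone contributes w_i; G^SO = 44, W^SO = 44 + 3.81·44 = 211.64.
Deadweight loss = 57.15.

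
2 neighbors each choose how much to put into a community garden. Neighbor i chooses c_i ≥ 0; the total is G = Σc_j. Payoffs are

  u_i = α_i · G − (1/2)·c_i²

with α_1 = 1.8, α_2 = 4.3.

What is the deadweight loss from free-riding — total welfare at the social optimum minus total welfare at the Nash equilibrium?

Neighbor i's FOC: ∂u_i/∂c_i = α_i − c_i = 0, so c_i* = α_i.
NE contributions = (1.8, 4.3); G = 6.1.
W^NE = (Σα)·G − ½Σα_i² = 6.1² − ½·21.73 = 26.345.
Planner sets c_i = Σα_j = 6.1 for every i, so G^SO = 2·6.1 = 12.2.
W^SO = (Σα)·G^SO − ½·2·(Σα)² = (2/2)·6.1² = 37.21.
Deadweight loss = W^SO − W^NE = 10.865.

10.865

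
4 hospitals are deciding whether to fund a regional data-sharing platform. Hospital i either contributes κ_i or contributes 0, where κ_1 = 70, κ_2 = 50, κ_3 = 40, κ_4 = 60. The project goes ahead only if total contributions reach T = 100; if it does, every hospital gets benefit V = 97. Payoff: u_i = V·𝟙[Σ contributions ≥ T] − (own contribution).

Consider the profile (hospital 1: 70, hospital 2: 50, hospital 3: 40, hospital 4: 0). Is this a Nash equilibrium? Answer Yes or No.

Total = 160 ≥ 100: provided.
Hospital 1 (pledges 70, payoff 27): dropping to 0 → total 90, payoff 0. No gain.
Hospital 2 (pledges 50, payoff 47): dropping to 0 → total 110, payoff 97. Profitable deviation.

No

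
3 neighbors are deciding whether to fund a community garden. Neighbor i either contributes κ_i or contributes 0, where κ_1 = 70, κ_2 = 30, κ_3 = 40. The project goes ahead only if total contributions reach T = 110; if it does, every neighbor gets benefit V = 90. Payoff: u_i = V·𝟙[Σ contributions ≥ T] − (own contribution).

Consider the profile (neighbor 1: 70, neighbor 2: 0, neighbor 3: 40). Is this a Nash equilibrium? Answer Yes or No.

Yes

Total = 110 ≥ 110: provided.
Neighbor 1 (pledges 70, payoff 20): dropping to 0 → total 40, payoff 0. No gain.
Neighbor 2 (pledges 0, payoff 90): pledging 30 → total 140, payoff 60. No gain.
Neighbor 3 (pledges 40, payoff 50): dropping to 0 → total 70, payoff 0. No gain.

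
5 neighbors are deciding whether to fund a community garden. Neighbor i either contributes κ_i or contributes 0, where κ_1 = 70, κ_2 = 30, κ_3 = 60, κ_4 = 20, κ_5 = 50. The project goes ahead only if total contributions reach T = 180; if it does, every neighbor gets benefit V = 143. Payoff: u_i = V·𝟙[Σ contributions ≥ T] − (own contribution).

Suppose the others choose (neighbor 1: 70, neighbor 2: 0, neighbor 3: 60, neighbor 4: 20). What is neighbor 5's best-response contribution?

50

Others' total = 150. Contributing 50 brings total to 200 ≥ 180: gain V − κ_5 = 93.
Best response: 50.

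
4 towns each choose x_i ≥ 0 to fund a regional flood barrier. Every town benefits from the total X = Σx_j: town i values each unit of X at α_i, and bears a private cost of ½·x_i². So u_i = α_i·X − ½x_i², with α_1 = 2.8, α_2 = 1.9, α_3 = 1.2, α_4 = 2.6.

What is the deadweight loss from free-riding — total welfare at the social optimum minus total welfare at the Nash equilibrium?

Town i's FOC: ∂u_i/∂x_i = α_i − x_i = 0, so x_i* = α_i.
NE contributions = (2.8, 1.9, 1.2, 2.6); X = 8.5.
W^NE = (Σα)·X − ½Σα_i² = 8.5² − ½·19.65 = 62.425.
Planner sets x_i = Σα_j = 8.5 for every i, so X^SO = 4·8.5 = 34.
W^SO = (Σα)·X^SO − ½·4·(Σα)² = (4/2)·8.5² = 144.5.
Deadweight loss = W^SO − W^NE = 82.075.

82.075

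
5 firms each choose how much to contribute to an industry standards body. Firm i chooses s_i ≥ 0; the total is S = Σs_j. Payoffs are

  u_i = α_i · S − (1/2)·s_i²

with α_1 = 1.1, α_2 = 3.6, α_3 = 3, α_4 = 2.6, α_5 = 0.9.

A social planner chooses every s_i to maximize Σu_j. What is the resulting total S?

Planner FOC: ∂(Σu_j)/∂s_i = (Σα_j) − s_i = 0, so s_i^SO = Σα_j = 11.2 for every i; S^SO = 56.

56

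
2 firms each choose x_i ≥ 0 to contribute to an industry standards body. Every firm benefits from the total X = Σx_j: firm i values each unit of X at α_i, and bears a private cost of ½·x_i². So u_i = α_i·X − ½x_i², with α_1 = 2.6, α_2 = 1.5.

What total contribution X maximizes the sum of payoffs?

8.2

Planner FOC: ∂(Σu_j)/∂x_i = (Σα_j) − x_i = 0, so x_i^SO = Σα_j = 4.1 for every i; X^SO = 8.2.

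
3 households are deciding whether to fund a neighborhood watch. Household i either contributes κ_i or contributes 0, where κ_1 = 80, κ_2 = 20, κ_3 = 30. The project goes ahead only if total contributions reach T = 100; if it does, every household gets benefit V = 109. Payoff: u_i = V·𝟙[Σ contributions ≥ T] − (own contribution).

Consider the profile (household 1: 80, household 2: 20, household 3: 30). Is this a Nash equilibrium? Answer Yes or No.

Total = 130 ≥ 100: provided.
Household 1 (pledges 80, payoff 29): dropping to 0 → total 50, payoff 0. No gain.
Household 2 (pledges 20, payoff 89): dropping to 0 → total 110, payoff 109. Profitable deviation.

No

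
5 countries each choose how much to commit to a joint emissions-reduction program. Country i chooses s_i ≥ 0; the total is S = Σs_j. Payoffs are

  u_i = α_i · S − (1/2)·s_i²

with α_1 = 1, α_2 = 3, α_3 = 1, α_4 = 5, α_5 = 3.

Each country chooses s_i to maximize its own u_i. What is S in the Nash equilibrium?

Country i's FOC: ∂u_i/∂s_i = α_i − s_i = 0, so s_i* = α_i.
NE contributions = (1, 3, 1, 5, 3); S = 13.

13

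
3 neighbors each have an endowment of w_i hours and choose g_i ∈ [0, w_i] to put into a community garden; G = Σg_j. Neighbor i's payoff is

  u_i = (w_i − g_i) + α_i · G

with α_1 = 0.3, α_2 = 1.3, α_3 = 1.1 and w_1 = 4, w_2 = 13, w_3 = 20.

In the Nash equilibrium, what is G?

∂u_i/∂g_i = α_i − 1, so neighbor i contributes w_i if α_i > 1, else 0.
α_i > 1 for i ∈ {2, 3}; NE contributions (0, 13, 20), G = 33.

33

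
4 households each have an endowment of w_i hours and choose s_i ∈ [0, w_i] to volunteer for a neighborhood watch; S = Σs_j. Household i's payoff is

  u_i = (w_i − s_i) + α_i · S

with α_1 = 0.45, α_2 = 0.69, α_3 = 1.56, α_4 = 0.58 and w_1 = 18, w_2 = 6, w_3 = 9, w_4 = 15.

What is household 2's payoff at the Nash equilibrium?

∂u_i/∂s_i = α_i − 1, so household i contributes w_i if α_i > 1, else 0.
α_i > 1 for i ∈ {3}; NE contributions (0, 0, 9, 0), S = 9.
u_2 = (6 − 0) + 0.69·9 = 12.21.

12.21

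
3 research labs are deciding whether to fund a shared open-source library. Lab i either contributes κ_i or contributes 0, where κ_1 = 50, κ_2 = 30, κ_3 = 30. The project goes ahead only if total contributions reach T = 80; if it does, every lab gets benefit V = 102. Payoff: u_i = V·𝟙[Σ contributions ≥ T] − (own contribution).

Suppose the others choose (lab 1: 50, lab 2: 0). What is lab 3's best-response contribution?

30

Others' total = 50. Contributing 30 brings total to 80 ≥ 80: gain V − κ_3 = 72.
Best response: 30.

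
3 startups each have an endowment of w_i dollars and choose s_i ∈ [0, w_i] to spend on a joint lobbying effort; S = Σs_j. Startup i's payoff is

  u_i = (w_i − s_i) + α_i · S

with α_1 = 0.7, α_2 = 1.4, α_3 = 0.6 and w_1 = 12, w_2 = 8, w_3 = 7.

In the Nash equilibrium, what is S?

∂u_i/∂s_i = α_i − 1, so startup i contributes w_i if α_i > 1, else 0.
α_i > 1 for i ∈ {2}; NE contributions (0, 8, 0), S = 8.

8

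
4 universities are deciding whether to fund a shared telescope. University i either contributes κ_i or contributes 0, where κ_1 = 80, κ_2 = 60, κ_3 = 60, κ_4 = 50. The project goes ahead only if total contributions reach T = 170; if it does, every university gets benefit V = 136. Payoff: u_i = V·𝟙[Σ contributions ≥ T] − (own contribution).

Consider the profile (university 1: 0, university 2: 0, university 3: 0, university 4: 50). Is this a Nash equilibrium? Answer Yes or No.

No

Total = 50 < 170: not provided.
University 1 (pledges 0, payoff 0): pledging 80 → total 130, payoff -80. No gain.
University 2 (pledges 0, payoff 0): pledging 60 → total 110, payoff -60. No gain.
University 3 (pledges 0, payoff 0): pledging 60 → total 110, payoff -60. No gain.
University 4 (pledges 50, payoff -50): dropping to 0 → total 0, payoff 0. Profitable deviation.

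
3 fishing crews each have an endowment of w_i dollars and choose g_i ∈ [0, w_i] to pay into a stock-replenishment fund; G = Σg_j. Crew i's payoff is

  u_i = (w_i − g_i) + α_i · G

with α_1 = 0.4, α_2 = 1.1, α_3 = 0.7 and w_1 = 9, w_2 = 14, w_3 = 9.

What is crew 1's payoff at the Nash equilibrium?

∂u_i/∂g_i = α_i − 1, so crew i contributes w_i if α_i > 1, else 0.
α_i > 1 for i ∈ {2}; NE contributions (0, 14, 0), G = 14.
u_1 = (9 − 0) + 0.4·14 = 14.6.

14.6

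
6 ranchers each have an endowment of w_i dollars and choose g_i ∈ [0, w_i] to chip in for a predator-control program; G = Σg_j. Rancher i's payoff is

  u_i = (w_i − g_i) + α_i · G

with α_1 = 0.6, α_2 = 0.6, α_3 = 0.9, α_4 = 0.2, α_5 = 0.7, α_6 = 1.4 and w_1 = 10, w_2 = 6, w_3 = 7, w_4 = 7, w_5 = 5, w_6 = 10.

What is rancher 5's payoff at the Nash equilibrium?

∂u_i/∂g_i = α_i − 1, so rancher i contributes w_i if α_i > 1, else 0.
α_i > 1 for i ∈ {6}; NE contributions (0, 0, 0, 0, 0, 10), G = 10.
u_5 = (5 − 0) + 0.7·10 = 12.

12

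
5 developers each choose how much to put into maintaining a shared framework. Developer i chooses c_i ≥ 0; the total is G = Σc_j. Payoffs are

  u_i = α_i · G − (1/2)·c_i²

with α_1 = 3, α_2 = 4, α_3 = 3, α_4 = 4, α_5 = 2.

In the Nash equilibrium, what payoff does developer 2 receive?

56

Developer i's FOC: ∂u_i/∂c_i = α_i − c_i = 0, so c_i* = α_i.
NE contributions = (3, 4, 3, 4, 2); G = 16.
u_2 = α_2·G − ½·(c_2)² = 4·16 − ½·4² = 56.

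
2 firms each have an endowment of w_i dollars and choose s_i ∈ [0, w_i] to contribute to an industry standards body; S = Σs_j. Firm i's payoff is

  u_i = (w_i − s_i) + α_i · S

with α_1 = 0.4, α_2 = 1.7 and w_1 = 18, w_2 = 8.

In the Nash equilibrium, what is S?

∂u_i/∂s_i = α_i − 1, so firm i contributes w_i if α_i > 1, else 0.
α_i > 1 for i ∈ {2}; NE contributions (0, 8), S = 8.

8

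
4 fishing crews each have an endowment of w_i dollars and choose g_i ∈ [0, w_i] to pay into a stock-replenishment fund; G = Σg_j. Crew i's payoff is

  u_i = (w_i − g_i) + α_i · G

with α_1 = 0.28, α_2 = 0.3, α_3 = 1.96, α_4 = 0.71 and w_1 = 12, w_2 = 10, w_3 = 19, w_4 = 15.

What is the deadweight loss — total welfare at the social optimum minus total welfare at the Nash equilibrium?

83.25

∂u_i/∂g_i = α_i − 1, so crew i contributes w_i if α_i > 1, else 0.
α_i > 1 for i ∈ {3}; NE contributions (0, 0, 19, 0), G = 19.
W^NE = Σw_i − G^NE + (Σα_i)·G^NE = 56 + 2.25·19 = 98.75.
Planner: ∂(Σu_j)/∂g_i = Σα_j − 1 = 2.25 > 0, so everyone contributes w_i; G^SO = 56, W^SO = 56 + 2.25·56 = 182.
Deadweight loss = 83.25.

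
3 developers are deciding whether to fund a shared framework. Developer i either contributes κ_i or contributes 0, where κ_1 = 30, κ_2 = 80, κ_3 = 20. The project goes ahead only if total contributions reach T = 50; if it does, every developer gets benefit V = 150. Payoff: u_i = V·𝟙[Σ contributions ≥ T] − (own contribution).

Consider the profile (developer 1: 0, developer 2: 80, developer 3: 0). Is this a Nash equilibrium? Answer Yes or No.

Total = 80 ≥ 50: provided.
Developer 1 (pledges 0, payoff 150): pledging 30 → total 110, payoff 120. No gain.
Developer 2 (pledges 80, payoff 70): dropping to 0 → total 0, payoff 0. No gain.
Developer 3 (pledges 0, payoff 150): pledging 20 → total 100, payoff 130. No gain.

Yes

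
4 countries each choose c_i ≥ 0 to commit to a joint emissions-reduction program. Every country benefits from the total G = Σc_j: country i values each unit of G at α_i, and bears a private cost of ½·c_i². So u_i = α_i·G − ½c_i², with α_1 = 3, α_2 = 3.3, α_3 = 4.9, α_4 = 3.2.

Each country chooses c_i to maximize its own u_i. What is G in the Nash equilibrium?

14.4

Country i's FOC: ∂u_i/∂c_i = α_i − c_i = 0, so c_i* = α_i.
NE contributions = (3, 3.3, 4.9, 3.2); G = 14.4.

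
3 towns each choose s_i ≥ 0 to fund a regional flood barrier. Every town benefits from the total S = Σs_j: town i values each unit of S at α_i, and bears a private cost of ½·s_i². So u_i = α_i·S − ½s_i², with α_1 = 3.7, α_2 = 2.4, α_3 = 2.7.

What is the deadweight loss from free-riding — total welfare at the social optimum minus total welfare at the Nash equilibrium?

52.09

Town i's FOC: ∂u_i/∂s_i = α_i − s_i = 0, so s_i* = α_i.
NE contributions = (3.7, 2.4, 2.7); S = 8.8.
W^NE = (Σα)·S − ½Σα_i² = 8.8² − ½·26.74 = 64.07.
Planner sets s_i = Σα_j = 8.8 for every i, so S^SO = 3·8.8 = 26.4.
W^SO = (Σα)·S^SO − ½·3·(Σα)² = (3/2)·8.8² = 116.16.
Deadweight loss = W^SO − W^NE = 52.09.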